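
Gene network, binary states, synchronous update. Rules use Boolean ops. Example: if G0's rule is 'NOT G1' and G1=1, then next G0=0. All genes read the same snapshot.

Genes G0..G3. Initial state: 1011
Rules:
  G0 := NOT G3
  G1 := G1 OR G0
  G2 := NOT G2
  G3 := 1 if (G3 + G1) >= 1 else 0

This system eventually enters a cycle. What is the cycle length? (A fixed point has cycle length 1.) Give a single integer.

Step 0: 1011
Step 1: G0=NOT G3=NOT 1=0 G1=G1|G0=0|1=1 G2=NOT G2=NOT 1=0 G3=(1+0>=1)=1 -> 0101
Step 2: G0=NOT G3=NOT 1=0 G1=G1|G0=1|0=1 G2=NOT G2=NOT 0=1 G3=(1+1>=1)=1 -> 0111
Step 3: G0=NOT G3=NOT 1=0 G1=G1|G0=1|0=1 G2=NOT G2=NOT 1=0 G3=(1+1>=1)=1 -> 0101
State from step 3 equals state from step 1 -> cycle length 2

Answer: 2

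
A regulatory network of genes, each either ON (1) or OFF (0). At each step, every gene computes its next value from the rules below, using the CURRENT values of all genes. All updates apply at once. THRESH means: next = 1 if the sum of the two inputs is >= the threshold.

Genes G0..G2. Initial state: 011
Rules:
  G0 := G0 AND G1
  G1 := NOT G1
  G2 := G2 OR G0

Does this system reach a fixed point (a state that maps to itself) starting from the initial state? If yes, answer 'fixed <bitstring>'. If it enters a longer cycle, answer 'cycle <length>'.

Answer: cycle 2

Derivation:
Step 0: 011
Step 1: G0=G0&G1=0&1=0 G1=NOT G1=NOT 1=0 G2=G2|G0=1|0=1 -> 001
Step 2: G0=G0&G1=0&0=0 G1=NOT G1=NOT 0=1 G2=G2|G0=1|0=1 -> 011
Cycle of length 2 starting at step 0 -> no fixed point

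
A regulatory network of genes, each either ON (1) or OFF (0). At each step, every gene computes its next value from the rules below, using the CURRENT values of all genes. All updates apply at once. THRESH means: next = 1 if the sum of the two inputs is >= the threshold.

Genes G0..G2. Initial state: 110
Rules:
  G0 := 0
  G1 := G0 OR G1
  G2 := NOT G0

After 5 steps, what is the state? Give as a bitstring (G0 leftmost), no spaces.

Step 1: G0=0(const) G1=G0|G1=1|1=1 G2=NOT G0=NOT 1=0 -> 010
Step 2: G0=0(const) G1=G0|G1=0|1=1 G2=NOT G0=NOT 0=1 -> 011
Step 3: G0=0(const) G1=G0|G1=0|1=1 G2=NOT G0=NOT 0=1 -> 011
Step 4: G0=0(const) G1=G0|G1=0|1=1 G2=NOT G0=NOT 0=1 -> 011
Step 5: G0=0(const) G1=G0|G1=0|1=1 G2=NOT G0=NOT 0=1 -> 011

011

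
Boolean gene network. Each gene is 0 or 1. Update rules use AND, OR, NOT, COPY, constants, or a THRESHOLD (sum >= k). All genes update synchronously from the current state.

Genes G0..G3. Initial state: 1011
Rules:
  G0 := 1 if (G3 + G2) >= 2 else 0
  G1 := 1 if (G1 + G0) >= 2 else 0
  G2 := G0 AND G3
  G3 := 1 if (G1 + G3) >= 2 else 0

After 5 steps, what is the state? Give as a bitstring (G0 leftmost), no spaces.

Step 1: G0=(1+1>=2)=1 G1=(0+1>=2)=0 G2=G0&G3=1&1=1 G3=(0+1>=2)=0 -> 1010
Step 2: G0=(0+1>=2)=0 G1=(0+1>=2)=0 G2=G0&G3=1&0=0 G3=(0+0>=2)=0 -> 0000
Step 3: G0=(0+0>=2)=0 G1=(0+0>=2)=0 G2=G0&G3=0&0=0 G3=(0+0>=2)=0 -> 0000
Step 4: G0=(0+0>=2)=0 G1=(0+0>=2)=0 G2=G0&G3=0&0=0 G3=(0+0>=2)=0 -> 0000
Step 5: G0=(0+0>=2)=0 G1=(0+0>=2)=0 G2=G0&G3=0&0=0 G3=(0+0>=2)=0 -> 0000

0000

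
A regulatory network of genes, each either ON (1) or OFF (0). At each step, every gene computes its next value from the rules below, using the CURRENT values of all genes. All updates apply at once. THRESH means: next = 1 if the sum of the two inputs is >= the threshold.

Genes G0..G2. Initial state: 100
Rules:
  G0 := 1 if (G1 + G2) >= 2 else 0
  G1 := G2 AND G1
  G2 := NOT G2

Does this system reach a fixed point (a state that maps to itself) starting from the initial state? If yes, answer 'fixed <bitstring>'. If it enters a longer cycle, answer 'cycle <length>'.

Answer: cycle 2

Derivation:
Step 0: 100
Step 1: G0=(0+0>=2)=0 G1=G2&G1=0&0=0 G2=NOT G2=NOT 0=1 -> 001
Step 2: G0=(0+1>=2)=0 G1=G2&G1=1&0=0 G2=NOT G2=NOT 1=0 -> 000
Step 3: G0=(0+0>=2)=0 G1=G2&G1=0&0=0 G2=NOT G2=NOT 0=1 -> 001
Cycle of length 2 starting at step 1 -> no fixed point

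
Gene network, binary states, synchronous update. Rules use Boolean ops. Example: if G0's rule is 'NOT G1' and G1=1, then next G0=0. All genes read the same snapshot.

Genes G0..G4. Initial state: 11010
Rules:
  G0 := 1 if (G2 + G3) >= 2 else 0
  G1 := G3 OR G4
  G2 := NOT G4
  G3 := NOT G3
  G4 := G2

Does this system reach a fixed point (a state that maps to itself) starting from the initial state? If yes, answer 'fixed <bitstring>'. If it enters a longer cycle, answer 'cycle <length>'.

Answer: cycle 4

Derivation:
Step 0: 11010
Step 1: G0=(0+1>=2)=0 G1=G3|G4=1|0=1 G2=NOT G4=NOT 0=1 G3=NOT G3=NOT 1=0 G4=G2=0 -> 01100
Step 2: G0=(1+0>=2)=0 G1=G3|G4=0|0=0 G2=NOT G4=NOT 0=1 G3=NOT G3=NOT 0=1 G4=G2=1 -> 00111
Step 3: G0=(1+1>=2)=1 G1=G3|G4=1|1=1 G2=NOT G4=NOT 1=0 G3=NOT G3=NOT 1=0 G4=G2=1 -> 11001
Step 4: G0=(0+0>=2)=0 G1=G3|G4=0|1=1 G2=NOT G4=NOT 1=0 G3=NOT G3=NOT 0=1 G4=G2=0 -> 01010
Step 5: G0=(0+1>=2)=0 G1=G3|G4=1|0=1 G2=NOT G4=NOT 0=1 G3=NOT G3=NOT 1=0 G4=G2=0 -> 01100
Cycle of length 4 starting at step 1 -> no fixed point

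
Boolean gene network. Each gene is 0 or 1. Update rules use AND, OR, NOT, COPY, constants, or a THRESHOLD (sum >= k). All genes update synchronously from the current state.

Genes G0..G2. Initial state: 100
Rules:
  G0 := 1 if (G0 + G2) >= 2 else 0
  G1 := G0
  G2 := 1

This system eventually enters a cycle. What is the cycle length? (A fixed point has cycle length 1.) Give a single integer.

Answer: 1

Derivation:
Step 0: 100
Step 1: G0=(1+0>=2)=0 G1=G0=1 G2=1(const) -> 011
Step 2: G0=(0+1>=2)=0 G1=G0=0 G2=1(const) -> 001
Step 3: G0=(0+1>=2)=0 G1=G0=0 G2=1(const) -> 001
State from step 3 equals state from step 2 -> cycle length 1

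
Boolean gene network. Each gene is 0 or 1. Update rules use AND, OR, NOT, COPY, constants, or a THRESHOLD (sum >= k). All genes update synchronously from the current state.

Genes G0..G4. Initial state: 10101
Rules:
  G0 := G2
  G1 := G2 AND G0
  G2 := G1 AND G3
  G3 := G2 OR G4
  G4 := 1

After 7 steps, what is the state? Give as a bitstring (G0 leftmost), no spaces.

Step 1: G0=G2=1 G1=G2&G0=1&1=1 G2=G1&G3=0&0=0 G3=G2|G4=1|1=1 G4=1(const) -> 11011
Step 2: G0=G2=0 G1=G2&G0=0&1=0 G2=G1&G3=1&1=1 G3=G2|G4=0|1=1 G4=1(const) -> 00111
Step 3: G0=G2=1 G1=G2&G0=1&0=0 G2=G1&G3=0&1=0 G3=G2|G4=1|1=1 G4=1(const) -> 10011
Step 4: G0=G2=0 G1=G2&G0=0&1=0 G2=G1&G3=0&1=0 G3=G2|G4=0|1=1 G4=1(const) -> 00011
Step 5: G0=G2=0 G1=G2&G0=0&0=0 G2=G1&G3=0&1=0 G3=G2|G4=0|1=1 G4=1(const) -> 00011
Step 6: G0=G2=0 G1=G2&G0=0&0=0 G2=G1&G3=0&1=0 G3=G2|G4=0|1=1 G4=1(const) -> 00011
Step 7: G0=G2=0 G1=G2&G0=0&0=0 G2=G1&G3=0&1=0 G3=G2|G4=0|1=1 G4=1(const) -> 00011

00011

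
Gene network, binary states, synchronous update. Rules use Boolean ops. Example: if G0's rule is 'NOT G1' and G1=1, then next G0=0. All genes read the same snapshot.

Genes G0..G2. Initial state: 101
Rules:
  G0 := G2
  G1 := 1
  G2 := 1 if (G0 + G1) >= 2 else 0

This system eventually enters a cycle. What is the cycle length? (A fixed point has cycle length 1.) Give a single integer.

Step 0: 101
Step 1: G0=G2=1 G1=1(const) G2=(1+0>=2)=0 -> 110
Step 2: G0=G2=0 G1=1(const) G2=(1+1>=2)=1 -> 011
Step 3: G0=G2=1 G1=1(const) G2=(0+1>=2)=0 -> 110
State from step 3 equals state from step 1 -> cycle length 2

Answer: 2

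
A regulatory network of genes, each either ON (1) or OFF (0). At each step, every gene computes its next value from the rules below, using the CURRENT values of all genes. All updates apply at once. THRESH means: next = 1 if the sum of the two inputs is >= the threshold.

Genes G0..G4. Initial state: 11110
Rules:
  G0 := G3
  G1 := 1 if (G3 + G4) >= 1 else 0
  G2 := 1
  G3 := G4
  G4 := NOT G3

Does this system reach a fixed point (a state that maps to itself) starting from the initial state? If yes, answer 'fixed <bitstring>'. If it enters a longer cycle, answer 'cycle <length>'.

Answer: cycle 4

Derivation:
Step 0: 11110
Step 1: G0=G3=1 G1=(1+0>=1)=1 G2=1(const) G3=G4=0 G4=NOT G3=NOT 1=0 -> 11100
Step 2: G0=G3=0 G1=(0+0>=1)=0 G2=1(const) G3=G4=0 G4=NOT G3=NOT 0=1 -> 00101
Step 3: G0=G3=0 G1=(0+1>=1)=1 G2=1(const) G3=G4=1 G4=NOT G3=NOT 0=1 -> 01111
Step 4: G0=G3=1 G1=(1+1>=1)=1 G2=1(const) G3=G4=1 G4=NOT G3=NOT 1=0 -> 11110
Cycle of length 4 starting at step 0 -> no fixed point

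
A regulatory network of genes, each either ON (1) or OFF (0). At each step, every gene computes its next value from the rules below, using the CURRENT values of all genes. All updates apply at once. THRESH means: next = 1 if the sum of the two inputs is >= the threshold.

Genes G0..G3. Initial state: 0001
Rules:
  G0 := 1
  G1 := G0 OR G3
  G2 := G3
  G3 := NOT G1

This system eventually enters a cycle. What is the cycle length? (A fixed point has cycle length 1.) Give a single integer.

Answer: 1

Derivation:
Step 0: 0001
Step 1: G0=1(const) G1=G0|G3=0|1=1 G2=G3=1 G3=NOT G1=NOT 0=1 -> 1111
Step 2: G0=1(const) G1=G0|G3=1|1=1 G2=G3=1 G3=NOT G1=NOT 1=0 -> 1110
Step 3: G0=1(const) G1=G0|G3=1|0=1 G2=G3=0 G3=NOT G1=NOT 1=0 -> 1100
Step 4: G0=1(const) G1=G0|G3=1|0=1 G2=G3=0 G3=NOT G1=NOT 1=0 -> 1100
State from step 4 equals state from step 3 -> cycle length 1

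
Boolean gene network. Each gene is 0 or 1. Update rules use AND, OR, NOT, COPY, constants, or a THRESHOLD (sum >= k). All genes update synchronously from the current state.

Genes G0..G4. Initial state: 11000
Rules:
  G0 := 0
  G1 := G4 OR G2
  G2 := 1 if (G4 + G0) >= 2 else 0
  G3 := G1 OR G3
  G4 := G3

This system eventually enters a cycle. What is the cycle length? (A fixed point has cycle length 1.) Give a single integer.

Step 0: 11000
Step 1: G0=0(const) G1=G4|G2=0|0=0 G2=(0+1>=2)=0 G3=G1|G3=1|0=1 G4=G3=0 -> 00010
Step 2: G0=0(const) G1=G4|G2=0|0=0 G2=(0+0>=2)=0 G3=G1|G3=0|1=1 G4=G3=1 -> 00011
Step 3: G0=0(const) G1=G4|G2=1|0=1 G2=(1+0>=2)=0 G3=G1|G3=0|1=1 G4=G3=1 -> 01011
Step 4: G0=0(const) G1=G4|G2=1|0=1 G2=(1+0>=2)=0 G3=G1|G3=1|1=1 G4=G3=1 -> 01011
State from step 4 equals state from step 3 -> cycle length 1

Answer: 1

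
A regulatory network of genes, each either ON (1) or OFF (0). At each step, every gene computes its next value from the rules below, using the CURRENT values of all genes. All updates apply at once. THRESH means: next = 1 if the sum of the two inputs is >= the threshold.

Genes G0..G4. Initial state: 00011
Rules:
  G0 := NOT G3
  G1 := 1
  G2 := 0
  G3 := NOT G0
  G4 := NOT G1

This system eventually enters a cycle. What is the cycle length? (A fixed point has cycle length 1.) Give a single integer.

Answer: 1

Derivation:
Step 0: 00011
Step 1: G0=NOT G3=NOT 1=0 G1=1(const) G2=0(const) G3=NOT G0=NOT 0=1 G4=NOT G1=NOT 0=1 -> 01011
Step 2: G0=NOT G3=NOT 1=0 G1=1(const) G2=0(const) G3=NOT G0=NOT 0=1 G4=NOT G1=NOT 1=0 -> 01010
Step 3: G0=NOT G3=NOT 1=0 G1=1(const) G2=0(const) G3=NOT G0=NOT 0=1 G4=NOT G1=NOT 1=0 -> 01010
State from step 3 equals state from step 2 -> cycle length 1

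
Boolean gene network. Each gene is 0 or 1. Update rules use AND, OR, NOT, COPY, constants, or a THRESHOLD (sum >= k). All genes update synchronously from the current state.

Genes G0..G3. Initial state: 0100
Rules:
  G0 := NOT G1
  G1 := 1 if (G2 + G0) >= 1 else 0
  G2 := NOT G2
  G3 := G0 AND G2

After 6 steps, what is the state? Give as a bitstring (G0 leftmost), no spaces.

Step 1: G0=NOT G1=NOT 1=0 G1=(0+0>=1)=0 G2=NOT G2=NOT 0=1 G3=G0&G2=0&0=0 -> 0010
Step 2: G0=NOT G1=NOT 0=1 G1=(1+0>=1)=1 G2=NOT G2=NOT 1=0 G3=G0&G2=0&1=0 -> 1100
Step 3: G0=NOT G1=NOT 1=0 G1=(0+1>=1)=1 G2=NOT G2=NOT 0=1 G3=G0&G2=1&0=0 -> 0110
Step 4: G0=NOT G1=NOT 1=0 G1=(1+0>=1)=1 G2=NOT G2=NOT 1=0 G3=G0&G2=0&1=0 -> 0100
Step 5: G0=NOT G1=NOT 1=0 G1=(0+0>=1)=0 G2=NOT G2=NOT 0=1 G3=G0&G2=0&0=0 -> 0010
Step 6: G0=NOT G1=NOT 0=1 G1=(1+0>=1)=1 G2=NOT G2=NOT 1=0 G3=G0&G2=0&1=0 -> 1100

1100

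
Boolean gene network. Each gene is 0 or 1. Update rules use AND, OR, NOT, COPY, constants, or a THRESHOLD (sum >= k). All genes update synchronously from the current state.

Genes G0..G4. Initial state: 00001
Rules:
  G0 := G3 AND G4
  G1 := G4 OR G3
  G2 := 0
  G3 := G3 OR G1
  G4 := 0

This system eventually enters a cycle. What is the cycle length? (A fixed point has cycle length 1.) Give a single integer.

Step 0: 00001
Step 1: G0=G3&G4=0&1=0 G1=G4|G3=1|0=1 G2=0(const) G3=G3|G1=0|0=0 G4=0(const) -> 01000
Step 2: G0=G3&G4=0&0=0 G1=G4|G3=0|0=0 G2=0(const) G3=G3|G1=0|1=1 G4=0(const) -> 00010
Step 3: G0=G3&G4=1&0=0 G1=G4|G3=0|1=1 G2=0(const) G3=G3|G1=1|0=1 G4=0(const) -> 01010
Step 4: G0=G3&G4=1&0=0 G1=G4|G3=0|1=1 G2=0(const) G3=G3|G1=1|1=1 G4=0(const) -> 01010
State from step 4 equals state from step 3 -> cycle length 1

Answer: 1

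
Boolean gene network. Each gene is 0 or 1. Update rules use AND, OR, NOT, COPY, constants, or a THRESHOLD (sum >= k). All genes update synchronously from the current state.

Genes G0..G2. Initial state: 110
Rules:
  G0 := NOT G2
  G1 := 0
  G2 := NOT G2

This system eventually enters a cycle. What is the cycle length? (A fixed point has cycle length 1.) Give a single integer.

Step 0: 110
Step 1: G0=NOT G2=NOT 0=1 G1=0(const) G2=NOT G2=NOT 0=1 -> 101
Step 2: G0=NOT G2=NOT 1=0 G1=0(const) G2=NOT G2=NOT 1=0 -> 000
Step 3: G0=NOT G2=NOT 0=1 G1=0(const) G2=NOT G2=NOT 0=1 -> 101
State from step 3 equals state from step 1 -> cycle length 2

Answer: 2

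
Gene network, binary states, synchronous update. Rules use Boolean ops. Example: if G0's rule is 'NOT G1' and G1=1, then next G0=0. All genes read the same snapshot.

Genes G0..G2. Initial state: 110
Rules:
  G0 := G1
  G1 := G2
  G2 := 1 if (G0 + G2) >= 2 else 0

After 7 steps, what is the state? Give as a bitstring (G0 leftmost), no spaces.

Step 1: G0=G1=1 G1=G2=0 G2=(1+0>=2)=0 -> 100
Step 2: G0=G1=0 G1=G2=0 G2=(1+0>=2)=0 -> 000
Step 3: G0=G1=0 G1=G2=0 G2=(0+0>=2)=0 -> 000
Step 4: G0=G1=0 G1=G2=0 G2=(0+0>=2)=0 -> 000
Step 5: G0=G1=0 G1=G2=0 G2=(0+0>=2)=0 -> 000
Step 6: G0=G1=0 G1=G2=0 G2=(0+0>=2)=0 -> 000
Step 7: G0=G1=0 G1=G2=0 G2=(0+0>=2)=0 -> 000

000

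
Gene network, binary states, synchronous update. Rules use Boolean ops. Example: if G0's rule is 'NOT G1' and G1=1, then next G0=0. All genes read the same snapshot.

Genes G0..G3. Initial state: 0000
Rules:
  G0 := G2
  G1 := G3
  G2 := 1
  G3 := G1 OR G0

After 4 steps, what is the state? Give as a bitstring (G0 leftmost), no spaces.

Step 1: G0=G2=0 G1=G3=0 G2=1(const) G3=G1|G0=0|0=0 -> 0010
Step 2: G0=G2=1 G1=G3=0 G2=1(const) G3=G1|G0=0|0=0 -> 1010
Step 3: G0=G2=1 G1=G3=0 G2=1(const) G3=G1|G0=0|1=1 -> 1011
Step 4: G0=G2=1 G1=G3=1 G2=1(const) G3=G1|G0=0|1=1 -> 1111

1111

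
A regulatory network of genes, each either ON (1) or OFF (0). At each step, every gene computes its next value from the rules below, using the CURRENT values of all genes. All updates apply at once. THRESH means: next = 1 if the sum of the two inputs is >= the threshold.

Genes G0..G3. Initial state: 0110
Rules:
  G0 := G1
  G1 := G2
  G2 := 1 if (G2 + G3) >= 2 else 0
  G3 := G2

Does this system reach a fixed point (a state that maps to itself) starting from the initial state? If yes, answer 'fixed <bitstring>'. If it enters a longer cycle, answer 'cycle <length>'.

Step 0: 0110
Step 1: G0=G1=1 G1=G2=1 G2=(1+0>=2)=0 G3=G2=1 -> 1101
Step 2: G0=G1=1 G1=G2=0 G2=(0+1>=2)=0 G3=G2=0 -> 1000
Step 3: G0=G1=0 G1=G2=0 G2=(0+0>=2)=0 G3=G2=0 -> 0000
Step 4: G0=G1=0 G1=G2=0 G2=(0+0>=2)=0 G3=G2=0 -> 0000
Fixed point reached at step 3: 0000

Answer: fixed 0000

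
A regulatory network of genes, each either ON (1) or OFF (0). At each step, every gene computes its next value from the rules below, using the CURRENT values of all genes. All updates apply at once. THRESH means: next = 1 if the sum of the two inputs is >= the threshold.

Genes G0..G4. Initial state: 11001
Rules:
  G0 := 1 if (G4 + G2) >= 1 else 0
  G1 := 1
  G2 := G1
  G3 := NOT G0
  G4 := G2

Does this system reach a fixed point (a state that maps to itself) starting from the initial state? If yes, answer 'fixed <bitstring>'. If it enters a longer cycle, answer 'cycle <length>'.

Answer: fixed 11101

Derivation:
Step 0: 11001
Step 1: G0=(1+0>=1)=1 G1=1(const) G2=G1=1 G3=NOT G0=NOT 1=0 G4=G2=0 -> 11100
Step 2: G0=(0+1>=1)=1 G1=1(const) G2=G1=1 G3=NOT G0=NOT 1=0 G4=G2=1 -> 11101
Step 3: G0=(1+1>=1)=1 G1=1(const) G2=G1=1 G3=NOT G0=NOT 1=0 G4=G2=1 -> 11101
Fixed point reached at step 2: 11101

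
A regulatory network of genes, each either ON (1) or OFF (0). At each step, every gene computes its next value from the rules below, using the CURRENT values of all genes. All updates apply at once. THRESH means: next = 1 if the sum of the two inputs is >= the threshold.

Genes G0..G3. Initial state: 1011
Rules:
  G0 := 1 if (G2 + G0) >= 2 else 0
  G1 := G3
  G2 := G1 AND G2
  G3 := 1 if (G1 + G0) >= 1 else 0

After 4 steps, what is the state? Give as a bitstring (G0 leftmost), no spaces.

Step 1: G0=(1+1>=2)=1 G1=G3=1 G2=G1&G2=0&1=0 G3=(0+1>=1)=1 -> 1101
Step 2: G0=(0+1>=2)=0 G1=G3=1 G2=G1&G2=1&0=0 G3=(1+1>=1)=1 -> 0101
Step 3: G0=(0+0>=2)=0 G1=G3=1 G2=G1&G2=1&0=0 G3=(1+0>=1)=1 -> 0101
Step 4: G0=(0+0>=2)=0 G1=G3=1 G2=G1&G2=1&0=0 G3=(1+0>=1)=1 -> 0101

0101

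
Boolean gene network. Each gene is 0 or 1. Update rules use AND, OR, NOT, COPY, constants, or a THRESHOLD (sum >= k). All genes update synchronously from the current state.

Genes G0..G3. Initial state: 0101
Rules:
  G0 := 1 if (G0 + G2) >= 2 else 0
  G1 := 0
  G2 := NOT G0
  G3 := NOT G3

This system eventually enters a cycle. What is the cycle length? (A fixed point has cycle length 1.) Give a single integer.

Step 0: 0101
Step 1: G0=(0+0>=2)=0 G1=0(const) G2=NOT G0=NOT 0=1 G3=NOT G3=NOT 1=0 -> 0010
Step 2: G0=(0+1>=2)=0 G1=0(const) G2=NOT G0=NOT 0=1 G3=NOT G3=NOT 0=1 -> 0011
Step 3: G0=(0+1>=2)=0 G1=0(const) G2=NOT G0=NOT 0=1 G3=NOT G3=NOT 1=0 -> 0010
State from step 3 equals state from step 1 -> cycle length 2

Answer: 2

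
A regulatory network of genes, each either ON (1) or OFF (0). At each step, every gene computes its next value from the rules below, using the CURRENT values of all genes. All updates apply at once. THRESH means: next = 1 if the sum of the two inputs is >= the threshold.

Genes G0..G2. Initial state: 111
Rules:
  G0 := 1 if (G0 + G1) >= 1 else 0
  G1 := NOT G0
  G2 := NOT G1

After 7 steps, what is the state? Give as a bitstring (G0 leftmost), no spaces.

Step 1: G0=(1+1>=1)=1 G1=NOT G0=NOT 1=0 G2=NOT G1=NOT 1=0 -> 100
Step 2: G0=(1+0>=1)=1 G1=NOT G0=NOT 1=0 G2=NOT G1=NOT 0=1 -> 101
Step 3: G0=(1+0>=1)=1 G1=NOT G0=NOT 1=0 G2=NOT G1=NOT 0=1 -> 101
Step 4: G0=(1+0>=1)=1 G1=NOT G0=NOT 1=0 G2=NOT G1=NOT 0=1 -> 101
Step 5: G0=(1+0>=1)=1 G1=NOT G0=NOT 1=0 G2=NOT G1=NOT 0=1 -> 101
Step 6: G0=(1+0>=1)=1 G1=NOT G0=NOT 1=0 G2=NOT G1=NOT 0=1 -> 101
Step 7: G0=(1+0>=1)=1 G1=NOT G0=NOT 1=0 G2=NOT G1=NOT 0=1 -> 101

101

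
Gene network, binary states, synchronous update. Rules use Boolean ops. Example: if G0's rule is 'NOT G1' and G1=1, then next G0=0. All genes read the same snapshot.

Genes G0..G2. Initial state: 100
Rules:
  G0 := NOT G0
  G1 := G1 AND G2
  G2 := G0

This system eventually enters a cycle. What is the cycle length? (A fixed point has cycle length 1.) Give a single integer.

Step 0: 100
Step 1: G0=NOT G0=NOT 1=0 G1=G1&G2=0&0=0 G2=G0=1 -> 001
Step 2: G0=NOT G0=NOT 0=1 G1=G1&G2=0&1=0 G2=G0=0 -> 100
State from step 2 equals state from step 0 -> cycle length 2

Answer: 2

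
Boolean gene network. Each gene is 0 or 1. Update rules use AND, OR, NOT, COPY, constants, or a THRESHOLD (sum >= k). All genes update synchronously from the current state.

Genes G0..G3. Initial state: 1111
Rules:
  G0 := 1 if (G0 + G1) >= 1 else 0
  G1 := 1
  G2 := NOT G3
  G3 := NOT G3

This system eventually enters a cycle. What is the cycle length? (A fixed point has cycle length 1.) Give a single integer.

Answer: 2

Derivation:
Step 0: 1111
Step 1: G0=(1+1>=1)=1 G1=1(const) G2=NOT G3=NOT 1=0 G3=NOT G3=NOT 1=0 -> 1100
Step 2: G0=(1+1>=1)=1 G1=1(const) G2=NOT G3=NOT 0=1 G3=NOT G3=NOT 0=1 -> 1111
State from step 2 equals state from step 0 -> cycle length 2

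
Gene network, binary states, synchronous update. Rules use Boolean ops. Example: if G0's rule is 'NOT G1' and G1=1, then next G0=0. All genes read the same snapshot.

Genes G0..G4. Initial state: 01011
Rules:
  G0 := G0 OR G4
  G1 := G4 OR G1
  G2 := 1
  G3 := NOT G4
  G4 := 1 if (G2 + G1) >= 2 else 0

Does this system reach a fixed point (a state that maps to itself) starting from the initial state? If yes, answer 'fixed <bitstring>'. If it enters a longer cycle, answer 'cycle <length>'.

Answer: fixed 11101

Derivation:
Step 0: 01011
Step 1: G0=G0|G4=0|1=1 G1=G4|G1=1|1=1 G2=1(const) G3=NOT G4=NOT 1=0 G4=(0+1>=2)=0 -> 11100
Step 2: G0=G0|G4=1|0=1 G1=G4|G1=0|1=1 G2=1(const) G3=NOT G4=NOT 0=1 G4=(1+1>=2)=1 -> 11111
Step 3: G0=G0|G4=1|1=1 G1=G4|G1=1|1=1 G2=1(const) G3=NOT G4=NOT 1=0 G4=(1+1>=2)=1 -> 11101
Step 4: G0=G0|G4=1|1=1 G1=G4|G1=1|1=1 G2=1(const) G3=NOT G4=NOT 1=0 G4=(1+1>=2)=1 -> 11101
Fixed point reached at step 3: 11101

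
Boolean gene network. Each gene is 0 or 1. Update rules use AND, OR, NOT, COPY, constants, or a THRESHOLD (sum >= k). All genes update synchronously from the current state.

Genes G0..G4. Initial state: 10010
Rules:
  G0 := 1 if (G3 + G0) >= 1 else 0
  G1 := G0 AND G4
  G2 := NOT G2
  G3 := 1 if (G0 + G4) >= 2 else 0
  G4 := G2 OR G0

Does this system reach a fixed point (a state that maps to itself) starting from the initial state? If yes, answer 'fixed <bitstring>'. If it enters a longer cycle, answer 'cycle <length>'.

Answer: cycle 2

Derivation:
Step 0: 10010
Step 1: G0=(1+1>=1)=1 G1=G0&G4=1&0=0 G2=NOT G2=NOT 0=1 G3=(1+0>=2)=0 G4=G2|G0=0|1=1 -> 10101
Step 2: G0=(0+1>=1)=1 G1=G0&G4=1&1=1 G2=NOT G2=NOT 1=0 G3=(1+1>=2)=1 G4=G2|G0=1|1=1 -> 11011
Step 3: G0=(1+1>=1)=1 G1=G0&G4=1&1=1 G2=NOT G2=NOT 0=1 G3=(1+1>=2)=1 G4=G2|G0=0|1=1 -> 11111
Step 4: G0=(1+1>=1)=1 G1=G0&G4=1&1=1 G2=NOT G2=NOT 1=0 G3=(1+1>=2)=1 G4=G2|G0=1|1=1 -> 11011
Cycle of length 2 starting at step 2 -> no fixed point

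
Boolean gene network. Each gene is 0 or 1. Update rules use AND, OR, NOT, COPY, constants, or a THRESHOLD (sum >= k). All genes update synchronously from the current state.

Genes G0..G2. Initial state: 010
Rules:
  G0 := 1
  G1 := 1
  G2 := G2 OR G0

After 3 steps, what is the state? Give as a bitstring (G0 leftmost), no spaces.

Step 1: G0=1(const) G1=1(const) G2=G2|G0=0|0=0 -> 110
Step 2: G0=1(const) G1=1(const) G2=G2|G0=0|1=1 -> 111
Step 3: G0=1(const) G1=1(const) G2=G2|G0=1|1=1 -> 111

111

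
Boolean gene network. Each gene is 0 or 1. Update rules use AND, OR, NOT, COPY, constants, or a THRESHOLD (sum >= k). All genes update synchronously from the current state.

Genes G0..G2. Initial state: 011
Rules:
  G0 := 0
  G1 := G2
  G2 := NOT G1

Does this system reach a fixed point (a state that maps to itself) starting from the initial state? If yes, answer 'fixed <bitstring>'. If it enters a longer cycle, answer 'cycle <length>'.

Answer: cycle 4

Derivation:
Step 0: 011
Step 1: G0=0(const) G1=G2=1 G2=NOT G1=NOT 1=0 -> 010
Step 2: G0=0(const) G1=G2=0 G2=NOT G1=NOT 1=0 -> 000
Step 3: G0=0(const) G1=G2=0 G2=NOT G1=NOT 0=1 -> 001
Step 4: G0=0(const) G1=G2=1 G2=NOT G1=NOT 0=1 -> 011
Cycle of length 4 starting at step 0 -> no fixed point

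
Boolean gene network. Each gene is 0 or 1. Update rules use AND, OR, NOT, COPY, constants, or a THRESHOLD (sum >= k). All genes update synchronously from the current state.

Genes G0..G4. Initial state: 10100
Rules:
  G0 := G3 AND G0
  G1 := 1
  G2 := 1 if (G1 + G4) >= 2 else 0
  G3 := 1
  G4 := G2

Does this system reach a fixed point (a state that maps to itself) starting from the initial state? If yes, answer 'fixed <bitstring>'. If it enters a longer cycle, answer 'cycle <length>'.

Answer: cycle 2

Derivation:
Step 0: 10100
Step 1: G0=G3&G0=0&1=0 G1=1(const) G2=(0+0>=2)=0 G3=1(const) G4=G2=1 -> 01011
Step 2: G0=G3&G0=1&0=0 G1=1(const) G2=(1+1>=2)=1 G3=1(const) G4=G2=0 -> 01110
Step 3: G0=G3&G0=1&0=0 G1=1(const) G2=(1+0>=2)=0 G3=1(const) G4=G2=1 -> 01011
Cycle of length 2 starting at step 1 -> no fixed point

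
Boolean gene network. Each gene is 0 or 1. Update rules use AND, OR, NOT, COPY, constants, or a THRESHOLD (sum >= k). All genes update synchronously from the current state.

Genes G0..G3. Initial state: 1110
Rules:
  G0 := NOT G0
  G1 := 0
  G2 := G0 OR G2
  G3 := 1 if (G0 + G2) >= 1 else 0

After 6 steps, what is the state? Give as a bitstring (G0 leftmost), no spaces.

Step 1: G0=NOT G0=NOT 1=0 G1=0(const) G2=G0|G2=1|1=1 G3=(1+1>=1)=1 -> 0011
Step 2: G0=NOT G0=NOT 0=1 G1=0(const) G2=G0|G2=0|1=1 G3=(0+1>=1)=1 -> 1011
Step 3: G0=NOT G0=NOT 1=0 G1=0(const) G2=G0|G2=1|1=1 G3=(1+1>=1)=1 -> 0011
Step 4: G0=NOT G0=NOT 0=1 G1=0(const) G2=G0|G2=0|1=1 G3=(0+1>=1)=1 -> 1011
Step 5: G0=NOT G0=NOT 1=0 G1=0(const) G2=G0|G2=1|1=1 G3=(1+1>=1)=1 -> 0011
Step 6: G0=NOT G0=NOT 0=1 G1=0(const) G2=G0|G2=0|1=1 G3=(0+1>=1)=1 -> 1011

1011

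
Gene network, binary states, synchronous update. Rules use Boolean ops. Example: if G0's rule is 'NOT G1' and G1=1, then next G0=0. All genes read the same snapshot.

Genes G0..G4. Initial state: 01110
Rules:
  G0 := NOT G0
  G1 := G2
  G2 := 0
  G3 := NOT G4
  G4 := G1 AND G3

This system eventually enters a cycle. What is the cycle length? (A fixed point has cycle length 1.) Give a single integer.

Answer: 2

Derivation:
Step 0: 01110
Step 1: G0=NOT G0=NOT 0=1 G1=G2=1 G2=0(const) G3=NOT G4=NOT 0=1 G4=G1&G3=1&1=1 -> 11011
Step 2: G0=NOT G0=NOT 1=0 G1=G2=0 G2=0(const) G3=NOT G4=NOT 1=0 G4=G1&G3=1&1=1 -> 00001
Step 3: G0=NOT G0=NOT 0=1 G1=G2=0 G2=0(const) G3=NOT G4=NOT 1=0 G4=G1&G3=0&0=0 -> 10000
Step 4: G0=NOT G0=NOT 1=0 G1=G2=0 G2=0(const) G3=NOT G4=NOT 0=1 G4=G1&G3=0&0=0 -> 00010
Step 5: G0=NOT G0=NOT 0=1 G1=G2=0 G2=0(const) G3=NOT G4=NOT 0=1 G4=G1&G3=0&1=0 -> 10010
Step 6: G0=NOT G0=NOT 1=0 G1=G2=0 G2=0(const) G3=NOT G4=NOT 0=1 G4=G1&G3=0&1=0 -> 00010
State from step 6 equals state from step 4 -> cycle length 2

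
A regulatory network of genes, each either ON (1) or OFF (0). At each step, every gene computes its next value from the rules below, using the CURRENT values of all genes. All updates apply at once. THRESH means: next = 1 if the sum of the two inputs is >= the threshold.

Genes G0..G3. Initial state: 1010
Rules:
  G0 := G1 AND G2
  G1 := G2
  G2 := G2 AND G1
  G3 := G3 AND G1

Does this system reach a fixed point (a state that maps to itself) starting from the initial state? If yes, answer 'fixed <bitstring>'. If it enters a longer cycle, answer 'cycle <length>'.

Answer: fixed 0000

Derivation:
Step 0: 1010
Step 1: G0=G1&G2=0&1=0 G1=G2=1 G2=G2&G1=1&0=0 G3=G3&G1=0&0=0 -> 0100
Step 2: G0=G1&G2=1&0=0 G1=G2=0 G2=G2&G1=0&1=0 G3=G3&G1=0&1=0 -> 0000
Step 3: G0=G1&G2=0&0=0 G1=G2=0 G2=G2&G1=0&0=0 G3=G3&G1=0&0=0 -> 0000
Fixed point reached at step 2: 0000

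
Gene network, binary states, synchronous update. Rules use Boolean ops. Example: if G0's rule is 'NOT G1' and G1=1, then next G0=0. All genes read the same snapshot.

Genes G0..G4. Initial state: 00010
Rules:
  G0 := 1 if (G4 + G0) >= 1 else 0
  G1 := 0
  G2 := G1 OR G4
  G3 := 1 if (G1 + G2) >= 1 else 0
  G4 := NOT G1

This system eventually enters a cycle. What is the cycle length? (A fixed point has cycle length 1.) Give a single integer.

Answer: 1

Derivation:
Step 0: 00010
Step 1: G0=(0+0>=1)=0 G1=0(const) G2=G1|G4=0|0=0 G3=(0+0>=1)=0 G4=NOT G1=NOT 0=1 -> 00001
Step 2: G0=(1+0>=1)=1 G1=0(const) G2=G1|G4=0|1=1 G3=(0+0>=1)=0 G4=NOT G1=NOT 0=1 -> 10101
Step 3: G0=(1+1>=1)=1 G1=0(const) G2=G1|G4=0|1=1 G3=(0+1>=1)=1 G4=NOT G1=NOT 0=1 -> 10111
Step 4: G0=(1+1>=1)=1 G1=0(const) G2=G1|G4=0|1=1 G3=(0+1>=1)=1 G4=NOT G1=NOT 0=1 -> 10111
State from step 4 equals state from step 3 -> cycle length 1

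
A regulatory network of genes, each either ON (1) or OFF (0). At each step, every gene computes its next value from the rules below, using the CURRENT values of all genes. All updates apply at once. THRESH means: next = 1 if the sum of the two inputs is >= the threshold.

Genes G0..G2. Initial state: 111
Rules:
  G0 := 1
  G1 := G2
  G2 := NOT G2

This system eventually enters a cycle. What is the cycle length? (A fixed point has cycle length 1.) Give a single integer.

Step 0: 111
Step 1: G0=1(const) G1=G2=1 G2=NOT G2=NOT 1=0 -> 110
Step 2: G0=1(const) G1=G2=0 G2=NOT G2=NOT 0=1 -> 101
Step 3: G0=1(const) G1=G2=1 G2=NOT G2=NOT 1=0 -> 110
State from step 3 equals state from step 1 -> cycle length 2

Answer: 2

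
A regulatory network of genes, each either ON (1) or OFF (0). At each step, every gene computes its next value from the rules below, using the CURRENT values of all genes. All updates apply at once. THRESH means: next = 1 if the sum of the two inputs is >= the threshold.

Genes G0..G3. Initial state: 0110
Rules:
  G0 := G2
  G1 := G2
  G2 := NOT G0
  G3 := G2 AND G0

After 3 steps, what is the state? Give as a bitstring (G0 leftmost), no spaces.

Step 1: G0=G2=1 G1=G2=1 G2=NOT G0=NOT 0=1 G3=G2&G0=1&0=0 -> 1110
Step 2: G0=G2=1 G1=G2=1 G2=NOT G0=NOT 1=0 G3=G2&G0=1&1=1 -> 1101
Step 3: G0=G2=0 G1=G2=0 G2=NOT G0=NOT 1=0 G3=G2&G0=0&1=0 -> 0000

0000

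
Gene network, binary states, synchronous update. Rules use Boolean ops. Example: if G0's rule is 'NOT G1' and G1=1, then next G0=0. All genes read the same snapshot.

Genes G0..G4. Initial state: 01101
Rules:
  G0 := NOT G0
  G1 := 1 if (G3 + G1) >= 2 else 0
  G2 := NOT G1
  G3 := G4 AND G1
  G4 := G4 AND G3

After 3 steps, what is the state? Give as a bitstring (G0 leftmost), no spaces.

Step 1: G0=NOT G0=NOT 0=1 G1=(0+1>=2)=0 G2=NOT G1=NOT 1=0 G3=G4&G1=1&1=1 G4=G4&G3=1&0=0 -> 10010
Step 2: G0=NOT G0=NOT 1=0 G1=(1+0>=2)=0 G2=NOT G1=NOT 0=1 G3=G4&G1=0&0=0 G4=G4&G3=0&1=0 -> 00100
Step 3: G0=NOT G0=NOT 0=1 G1=(0+0>=2)=0 G2=NOT G1=NOT 0=1 G3=G4&G1=0&0=0 G4=G4&G3=0&0=0 -> 10100

10100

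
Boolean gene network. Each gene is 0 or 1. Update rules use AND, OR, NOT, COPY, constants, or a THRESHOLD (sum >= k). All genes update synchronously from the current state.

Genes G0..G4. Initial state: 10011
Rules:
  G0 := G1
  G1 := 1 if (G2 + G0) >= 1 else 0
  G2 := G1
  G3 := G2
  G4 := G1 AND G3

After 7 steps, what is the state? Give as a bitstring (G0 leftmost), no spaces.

Step 1: G0=G1=0 G1=(0+1>=1)=1 G2=G1=0 G3=G2=0 G4=G1&G3=0&1=0 -> 01000
Step 2: G0=G1=1 G1=(0+0>=1)=0 G2=G1=1 G3=G2=0 G4=G1&G3=1&0=0 -> 10100
Step 3: G0=G1=0 G1=(1+1>=1)=1 G2=G1=0 G3=G2=1 G4=G1&G3=0&0=0 -> 01010
Step 4: G0=G1=1 G1=(0+0>=1)=0 G2=G1=1 G3=G2=0 G4=G1&G3=1&1=1 -> 10101
Step 5: G0=G1=0 G1=(1+1>=1)=1 G2=G1=0 G3=G2=1 G4=G1&G3=0&0=0 -> 01010
Step 6: G0=G1=1 G1=(0+0>=1)=0 G2=G1=1 G3=G2=0 G4=G1&G3=1&1=1 -> 10101
Step 7: G0=G1=0 G1=(1+1>=1)=1 G2=G1=0 G3=G2=1 G4=G1&G3=0&0=0 -> 01010

01010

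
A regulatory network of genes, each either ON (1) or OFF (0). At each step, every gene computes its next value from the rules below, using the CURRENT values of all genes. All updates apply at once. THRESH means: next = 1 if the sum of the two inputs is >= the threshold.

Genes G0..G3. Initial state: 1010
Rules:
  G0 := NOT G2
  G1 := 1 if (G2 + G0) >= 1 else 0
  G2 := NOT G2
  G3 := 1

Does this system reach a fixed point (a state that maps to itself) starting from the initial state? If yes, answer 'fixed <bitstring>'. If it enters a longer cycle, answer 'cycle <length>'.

Answer: cycle 2

Derivation:
Step 0: 1010
Step 1: G0=NOT G2=NOT 1=0 G1=(1+1>=1)=1 G2=NOT G2=NOT 1=0 G3=1(const) -> 0101
Step 2: G0=NOT G2=NOT 0=1 G1=(0+0>=1)=0 G2=NOT G2=NOT 0=1 G3=1(const) -> 1011
Step 3: G0=NOT G2=NOT 1=0 G1=(1+1>=1)=1 G2=NOT G2=NOT 1=0 G3=1(const) -> 0101
Cycle of length 2 starting at step 1 -> no fixed point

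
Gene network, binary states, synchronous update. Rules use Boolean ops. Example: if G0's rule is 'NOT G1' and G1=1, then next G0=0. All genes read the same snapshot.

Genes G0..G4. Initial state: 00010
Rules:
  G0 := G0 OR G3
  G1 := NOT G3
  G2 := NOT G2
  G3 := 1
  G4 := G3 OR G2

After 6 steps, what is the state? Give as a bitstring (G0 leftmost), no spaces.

Step 1: G0=G0|G3=0|1=1 G1=NOT G3=NOT 1=0 G2=NOT G2=NOT 0=1 G3=1(const) G4=G3|G2=1|0=1 -> 10111
Step 2: G0=G0|G3=1|1=1 G1=NOT G3=NOT 1=0 G2=NOT G2=NOT 1=0 G3=1(const) G4=G3|G2=1|1=1 -> 10011
Step 3: G0=G0|G3=1|1=1 G1=NOT G3=NOT 1=0 G2=NOT G2=NOT 0=1 G3=1(const) G4=G3|G2=1|0=1 -> 10111
Step 4: G0=G0|G3=1|1=1 G1=NOT G3=NOT 1=0 G2=NOT G2=NOT 1=0 G3=1(const) G4=G3|G2=1|1=1 -> 10011
Step 5: G0=G0|G3=1|1=1 G1=NOT G3=NOT 1=0 G2=NOT G2=NOT 0=1 G3=1(const) G4=G3|G2=1|0=1 -> 10111
Step 6: G0=G0|G3=1|1=1 G1=NOT G3=NOT 1=0 G2=NOT G2=NOT 1=0 G3=1(const) G4=G3|G2=1|1=1 -> 10011

10011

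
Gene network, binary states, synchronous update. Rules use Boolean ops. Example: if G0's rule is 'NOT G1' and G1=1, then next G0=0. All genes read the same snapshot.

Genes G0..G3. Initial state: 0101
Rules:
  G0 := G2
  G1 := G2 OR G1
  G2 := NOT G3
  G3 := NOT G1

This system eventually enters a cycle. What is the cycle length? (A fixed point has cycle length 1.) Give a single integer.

Step 0: 0101
Step 1: G0=G2=0 G1=G2|G1=0|1=1 G2=NOT G3=NOT 1=0 G3=NOT G1=NOT 1=0 -> 0100
Step 2: G0=G2=0 G1=G2|G1=0|1=1 G2=NOT G3=NOT 0=1 G3=NOT G1=NOT 1=0 -> 0110
Step 3: G0=G2=1 G1=G2|G1=1|1=1 G2=NOT G3=NOT 0=1 G3=NOT G1=NOT 1=0 -> 1110
Step 4: G0=G2=1 G1=G2|G1=1|1=1 G2=NOT G3=NOT 0=1 G3=NOT G1=NOT 1=0 -> 1110
State from step 4 equals state from step 3 -> cycle length 1

Answer: 1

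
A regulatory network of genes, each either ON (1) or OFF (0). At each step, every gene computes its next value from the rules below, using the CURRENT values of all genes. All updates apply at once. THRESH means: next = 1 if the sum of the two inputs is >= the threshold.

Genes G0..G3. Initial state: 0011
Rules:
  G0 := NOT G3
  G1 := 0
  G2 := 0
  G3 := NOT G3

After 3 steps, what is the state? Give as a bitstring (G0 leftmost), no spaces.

Step 1: G0=NOT G3=NOT 1=0 G1=0(const) G2=0(const) G3=NOT G3=NOT 1=0 -> 0000
Step 2: G0=NOT G3=NOT 0=1 G1=0(const) G2=0(const) G3=NOT G3=NOT 0=1 -> 1001
Step 3: G0=NOT G3=NOT 1=0 G1=0(const) G2=0(const) G3=NOT G3=NOT 1=0 -> 0000

0000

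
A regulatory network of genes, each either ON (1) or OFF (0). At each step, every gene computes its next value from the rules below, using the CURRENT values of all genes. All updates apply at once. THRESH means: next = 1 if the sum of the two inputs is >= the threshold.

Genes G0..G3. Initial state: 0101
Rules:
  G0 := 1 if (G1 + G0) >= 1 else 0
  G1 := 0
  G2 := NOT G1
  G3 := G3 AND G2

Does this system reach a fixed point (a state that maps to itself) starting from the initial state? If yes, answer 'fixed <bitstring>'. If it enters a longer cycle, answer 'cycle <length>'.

Answer: fixed 1010

Derivation:
Step 0: 0101
Step 1: G0=(1+0>=1)=1 G1=0(const) G2=NOT G1=NOT 1=0 G3=G3&G2=1&0=0 -> 1000
Step 2: G0=(0+1>=1)=1 G1=0(const) G2=NOT G1=NOT 0=1 G3=G3&G2=0&0=0 -> 1010
Step 3: G0=(0+1>=1)=1 G1=0(const) G2=NOT G1=NOT 0=1 G3=G3&G2=0&1=0 -> 1010
Fixed point reached at step 2: 1010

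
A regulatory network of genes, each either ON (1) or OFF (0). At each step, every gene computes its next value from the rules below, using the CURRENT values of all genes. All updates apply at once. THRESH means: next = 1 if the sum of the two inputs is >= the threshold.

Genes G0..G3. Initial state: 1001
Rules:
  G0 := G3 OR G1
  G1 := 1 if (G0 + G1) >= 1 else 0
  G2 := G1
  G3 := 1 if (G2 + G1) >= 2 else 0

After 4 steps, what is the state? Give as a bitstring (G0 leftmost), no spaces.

Step 1: G0=G3|G1=1|0=1 G1=(1+0>=1)=1 G2=G1=0 G3=(0+0>=2)=0 -> 1100
Step 2: G0=G3|G1=0|1=1 G1=(1+1>=1)=1 G2=G1=1 G3=(0+1>=2)=0 -> 1110
Step 3: G0=G3|G1=0|1=1 G1=(1+1>=1)=1 G2=G1=1 G3=(1+1>=2)=1 -> 1111
Step 4: G0=G3|G1=1|1=1 G1=(1+1>=1)=1 G2=G1=1 G3=(1+1>=2)=1 -> 1111

1111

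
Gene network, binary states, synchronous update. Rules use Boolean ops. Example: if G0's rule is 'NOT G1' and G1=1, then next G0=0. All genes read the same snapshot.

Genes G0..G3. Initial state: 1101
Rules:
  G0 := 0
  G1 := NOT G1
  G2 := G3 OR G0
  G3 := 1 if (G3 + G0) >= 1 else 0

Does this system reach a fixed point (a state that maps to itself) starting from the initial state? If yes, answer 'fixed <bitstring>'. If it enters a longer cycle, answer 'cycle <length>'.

Step 0: 1101
Step 1: G0=0(const) G1=NOT G1=NOT 1=0 G2=G3|G0=1|1=1 G3=(1+1>=1)=1 -> 0011
Step 2: G0=0(const) G1=NOT G1=NOT 0=1 G2=G3|G0=1|0=1 G3=(1+0>=1)=1 -> 0111
Step 3: G0=0(const) G1=NOT G1=NOT 1=0 G2=G3|G0=1|0=1 G3=(1+0>=1)=1 -> 0011
Cycle of length 2 starting at step 1 -> no fixed point

Answer: cycle 2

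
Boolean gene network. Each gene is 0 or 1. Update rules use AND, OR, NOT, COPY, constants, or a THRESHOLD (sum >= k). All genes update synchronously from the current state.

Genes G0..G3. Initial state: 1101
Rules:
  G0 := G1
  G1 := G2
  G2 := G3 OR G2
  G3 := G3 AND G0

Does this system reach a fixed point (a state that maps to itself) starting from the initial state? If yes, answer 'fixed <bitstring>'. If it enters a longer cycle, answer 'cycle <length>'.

Step 0: 1101
Step 1: G0=G1=1 G1=G2=0 G2=G3|G2=1|0=1 G3=G3&G0=1&1=1 -> 1011
Step 2: G0=G1=0 G1=G2=1 G2=G3|G2=1|1=1 G3=G3&G0=1&1=1 -> 0111
Step 3: G0=G1=1 G1=G2=1 G2=G3|G2=1|1=1 G3=G3&G0=1&0=0 -> 1110
Step 4: G0=G1=1 G1=G2=1 G2=G3|G2=0|1=1 G3=G3&G0=0&1=0 -> 1110
Fixed point reached at step 3: 1110

Answer: fixed 1110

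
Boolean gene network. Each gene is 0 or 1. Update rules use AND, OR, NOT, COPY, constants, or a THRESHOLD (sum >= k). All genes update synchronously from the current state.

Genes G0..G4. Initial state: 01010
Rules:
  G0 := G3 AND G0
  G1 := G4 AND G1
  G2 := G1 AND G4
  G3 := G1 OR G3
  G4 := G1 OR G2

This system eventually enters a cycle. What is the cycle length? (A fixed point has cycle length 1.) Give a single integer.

Step 0: 01010
Step 1: G0=G3&G0=1&0=0 G1=G4&G1=0&1=0 G2=G1&G4=1&0=0 G3=G1|G3=1|1=1 G4=G1|G2=1|0=1 -> 00011
Step 2: G0=G3&G0=1&0=0 G1=G4&G1=1&0=0 G2=G1&G4=0&1=0 G3=G1|G3=0|1=1 G4=G1|G2=0|0=0 -> 00010
Step 3: G0=G3&G0=1&0=0 G1=G4&G1=0&0=0 G2=G1&G4=0&0=0 G3=G1|G3=0|1=1 G4=G1|G2=0|0=0 -> 00010
State from step 3 equals state from step 2 -> cycle length 1

Answer: 1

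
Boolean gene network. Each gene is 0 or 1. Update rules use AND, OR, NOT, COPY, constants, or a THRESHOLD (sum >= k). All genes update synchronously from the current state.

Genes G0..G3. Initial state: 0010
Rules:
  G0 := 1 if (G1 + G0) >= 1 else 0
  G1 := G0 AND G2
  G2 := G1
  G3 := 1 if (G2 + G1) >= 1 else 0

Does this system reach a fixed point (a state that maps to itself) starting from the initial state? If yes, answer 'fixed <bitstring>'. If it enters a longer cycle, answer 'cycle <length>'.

Step 0: 0010
Step 1: G0=(0+0>=1)=0 G1=G0&G2=0&1=0 G2=G1=0 G3=(1+0>=1)=1 -> 0001
Step 2: G0=(0+0>=1)=0 G1=G0&G2=0&0=0 G2=G1=0 G3=(0+0>=1)=0 -> 0000
Step 3: G0=(0+0>=1)=0 G1=G0&G2=0&0=0 G2=G1=0 G3=(0+0>=1)=0 -> 0000
Fixed point reached at step 2: 0000

Answer: fixed 0000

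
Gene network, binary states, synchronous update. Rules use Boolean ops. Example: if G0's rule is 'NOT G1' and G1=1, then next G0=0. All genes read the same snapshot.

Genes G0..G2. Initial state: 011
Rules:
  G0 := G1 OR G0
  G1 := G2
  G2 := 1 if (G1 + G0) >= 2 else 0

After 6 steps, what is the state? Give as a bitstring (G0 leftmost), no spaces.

Step 1: G0=G1|G0=1|0=1 G1=G2=1 G2=(1+0>=2)=0 -> 110
Step 2: G0=G1|G0=1|1=1 G1=G2=0 G2=(1+1>=2)=1 -> 101
Step 3: G0=G1|G0=0|1=1 G1=G2=1 G2=(0+1>=2)=0 -> 110
Step 4: G0=G1|G0=1|1=1 G1=G2=0 G2=(1+1>=2)=1 -> 101
Step 5: G0=G1|G0=0|1=1 G1=G2=1 G2=(0+1>=2)=0 -> 110
Step 6: G0=G1|G0=1|1=1 G1=G2=0 G2=(1+1>=2)=1 -> 101

101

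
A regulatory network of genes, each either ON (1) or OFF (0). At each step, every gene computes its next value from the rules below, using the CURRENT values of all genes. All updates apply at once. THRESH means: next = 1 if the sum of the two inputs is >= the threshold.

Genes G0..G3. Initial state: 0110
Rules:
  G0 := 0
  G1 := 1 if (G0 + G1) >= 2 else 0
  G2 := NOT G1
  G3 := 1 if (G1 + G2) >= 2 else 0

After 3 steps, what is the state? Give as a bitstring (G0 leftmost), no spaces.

Step 1: G0=0(const) G1=(0+1>=2)=0 G2=NOT G1=NOT 1=0 G3=(1+1>=2)=1 -> 0001
Step 2: G0=0(const) G1=(0+0>=2)=0 G2=NOT G1=NOT 0=1 G3=(0+0>=2)=0 -> 0010
Step 3: G0=0(const) G1=(0+0>=2)=0 G2=NOT G1=NOT 0=1 G3=(0+1>=2)=0 -> 0010

0010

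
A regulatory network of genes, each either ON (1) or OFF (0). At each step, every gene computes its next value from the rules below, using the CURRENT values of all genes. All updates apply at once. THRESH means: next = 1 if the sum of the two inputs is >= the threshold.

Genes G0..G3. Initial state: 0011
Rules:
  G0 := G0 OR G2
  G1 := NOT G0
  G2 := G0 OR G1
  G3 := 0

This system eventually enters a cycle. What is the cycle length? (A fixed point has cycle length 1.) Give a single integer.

Answer: 1

Derivation:
Step 0: 0011
Step 1: G0=G0|G2=0|1=1 G1=NOT G0=NOT 0=1 G2=G0|G1=0|0=0 G3=0(const) -> 1100
Step 2: G0=G0|G2=1|0=1 G1=NOT G0=NOT 1=0 G2=G0|G1=1|1=1 G3=0(const) -> 1010
Step 3: G0=G0|G2=1|1=1 G1=NOT G0=NOT 1=0 G2=G0|G1=1|0=1 G3=0(const) -> 1010
State from step 3 equals state from step 2 -> cycle length 1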